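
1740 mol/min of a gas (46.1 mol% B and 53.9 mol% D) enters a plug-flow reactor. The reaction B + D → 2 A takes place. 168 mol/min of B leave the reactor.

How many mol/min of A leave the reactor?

For B: n = n₀ − 1ξ → 168 = 802.1 − 1ξ, giving ξ = 634.1 mol/min.
Outlet amounts (n = n₀ + ν ξ):
  B: 802.1 − 1(634.1) = 168
  D: 937.9 − 1(634.1) = 303.7
  A: 0 + 2(634.1) = 1268

1270 mol/min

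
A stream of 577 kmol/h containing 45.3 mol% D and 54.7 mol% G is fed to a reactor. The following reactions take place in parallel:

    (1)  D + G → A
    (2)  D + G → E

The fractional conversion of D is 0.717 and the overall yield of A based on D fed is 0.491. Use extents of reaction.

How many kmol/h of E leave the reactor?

59.1 kmol/h

Yield of A: 1ξ₁ / 261.4 = 0.491 → ξ₁ = 128.3 kmol/h.
Conversion of D: 1ξ₁ + 1ξ₂ = 0.717 × 261.4 = 187.4 → ξ₂ = 59.07 kmol/h.
Outlet amounts (n = n₀ + Σ ν·ξ):
  D: 261.4 − 1(128.3) − 1(59.07) = 73.97
  G: 315.6 − 1(128.3) − 1(59.07) = 128.2
  A: 0 + 1(128.3) = 128.3
  E: 0 + 1(59.07) = 59.07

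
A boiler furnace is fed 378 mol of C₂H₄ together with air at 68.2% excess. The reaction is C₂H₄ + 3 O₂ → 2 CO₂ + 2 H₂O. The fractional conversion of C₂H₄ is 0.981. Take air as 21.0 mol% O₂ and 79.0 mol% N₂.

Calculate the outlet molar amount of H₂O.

742 mol

Stoichiometric O₂ = 3 × 378 = 1134 mol; O₂ fed = 1134 × 1.682 = 1907 mol.
N₂ fed = 1907 × 79/21 = 7175 mol.
Fuel reacted = 0.981 × 378 → ξ = 370.8 mol.
Outlet (n = n₀ + ν ξ):
  C₂H₄: 378 − 1(370.8) = 7.182
  O₂: 1907 − 3(370.8) = 794.9
  N₂: 7175 (inert)
  CO₂: 0 + 2(370.8) = 741.6
  H₂O: 0 + 2(370.8) = 741.6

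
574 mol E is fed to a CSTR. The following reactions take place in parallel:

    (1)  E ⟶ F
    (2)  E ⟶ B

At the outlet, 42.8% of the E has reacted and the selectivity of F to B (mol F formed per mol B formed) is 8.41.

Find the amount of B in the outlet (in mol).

26.1 mol

Conversion of E: E consumed = 0.428 × 574 = 245.7 mol = 1ξ₁ + 1ξ₂.
Selectivity: 1ξ₁ / (1ξ₂) = 8.41 → ξ₁ = 8.41 ξ₂.
Substitute: (1·8.41 + 1) ξ₂ = 245.7 → ξ₂ = 26.11 mol, ξ₁ = 219.6 mol.
Outlet amounts (n = n₀ + Σ ν·ξ):
  E: 574 − 1(219.6) − 1(26.11) = 328.3
  F: 0 + 1(219.6) = 219.6
  B: 0 + 1(26.11) = 26.11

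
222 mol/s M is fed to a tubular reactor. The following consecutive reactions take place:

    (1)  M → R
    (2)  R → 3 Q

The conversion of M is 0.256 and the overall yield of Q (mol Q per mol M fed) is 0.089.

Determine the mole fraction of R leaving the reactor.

Conversion of M: M consumed = 1ξ₁ = 0.256 × 222 → ξ₁ = 56.83 mol/s.
Yield of Q: 3ξ₂ / 222 = 0.089 → ξ₂ = 6.586 mol/s.
Outlet amounts (n = n₀ + Σ ν·ξ):
  M: 222 − 1(56.83) = 165.2
  R: 0 + 1(56.83) − 1(6.586) = 50.25
  Q: 0 + 3(6.586) = 19.76
Total out = 235.2 mol/s; y_R = 50.25 / 235.2 = 0.2137.

0.214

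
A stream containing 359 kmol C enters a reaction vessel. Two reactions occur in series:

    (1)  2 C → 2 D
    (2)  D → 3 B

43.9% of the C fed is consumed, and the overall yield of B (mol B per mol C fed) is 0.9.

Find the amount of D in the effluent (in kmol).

49.9 kmol

Conversion of C: C consumed = 2ξ₁ = 0.439 × 359 → ξ₁ = 78.8 kmol.
Yield of B: 3ξ₂ / 359 = 0.9 → ξ₂ = 107.7 kmol.
Outlet amounts (n = n₀ + Σ ν·ξ):
  C: 359 − 2(78.8) = 201.4
  D: 0 + 2(78.8) − 1(107.7) = 49.9
  B: 0 + 3(107.7) = 323.1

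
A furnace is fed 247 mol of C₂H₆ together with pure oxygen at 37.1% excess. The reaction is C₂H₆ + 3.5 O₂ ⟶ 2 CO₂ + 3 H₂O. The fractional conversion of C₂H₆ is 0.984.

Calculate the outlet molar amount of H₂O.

729 mol

Stoichiometric O₂ = 3.5 × 247 = 864.5 mol; O₂ fed = 864.5 × 1.371 = 1185 mol.
Fuel reacted = 0.984 × 247 → ξ = 243 mol.
Outlet (n = n₀ + ν ξ):
  C₂H₆: 247 − 1(243) = 3.952
  O₂: 1185 − 3.5(243) = 334.6
  CO₂: 0 + 2(243) = 486.1
  H₂O: 0 + 3(243) = 729.1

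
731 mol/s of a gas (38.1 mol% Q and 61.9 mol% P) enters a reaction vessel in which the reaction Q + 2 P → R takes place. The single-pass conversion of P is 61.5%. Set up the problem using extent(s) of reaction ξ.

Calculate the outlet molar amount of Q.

P reacted = 0.615 × 452.5 = 278.3 mol/s; ν_P = −2, so ξ = 278.3/2 = 139.1 mol/s.
Outlet amounts (n = n₀ + ν ξ):
  Q: 278.5 − 1(139.1) = 139.4
  P: 452.5 − 2(139.1) = 174.2
  R: 0 + 1(139.1) = 139.1

139 mol/s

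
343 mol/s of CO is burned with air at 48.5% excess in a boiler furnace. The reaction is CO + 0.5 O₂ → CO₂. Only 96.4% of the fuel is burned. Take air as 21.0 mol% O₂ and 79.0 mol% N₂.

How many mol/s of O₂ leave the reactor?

89.4 mol/s

Stoichiometric O₂ = 0.5 × 343 = 171.5 mol/s; O₂ fed = 171.5 × 1.485 = 254.7 mol/s.
N₂ fed = 254.7 × 79/21 = 958.1 mol/s.
Fuel reacted = 0.964 × 343 → ξ = 330.7 mol/s.
Outlet (n = n₀ + ν ξ):
  CO: 343 − 1(330.7) = 12.35
  O₂: 254.7 − 0.5(330.7) = 89.35
  N₂: 958.1 (inert)
  CO₂: 0 + 1(330.7) = 330.7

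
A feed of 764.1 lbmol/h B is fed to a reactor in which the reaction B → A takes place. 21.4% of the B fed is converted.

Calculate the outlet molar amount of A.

164 lbmol/h

B reacted = 0.214 × 764.1 = 163.5 lbmol/h; ν_B = −1, so ξ = 163.5/1 = 163.5 lbmol/h.
Outlet amounts (n = n₀ + ν ξ):
  B: 764.1 − 1(163.5) = 600.6
  A: 0 + 1(163.5) = 163.5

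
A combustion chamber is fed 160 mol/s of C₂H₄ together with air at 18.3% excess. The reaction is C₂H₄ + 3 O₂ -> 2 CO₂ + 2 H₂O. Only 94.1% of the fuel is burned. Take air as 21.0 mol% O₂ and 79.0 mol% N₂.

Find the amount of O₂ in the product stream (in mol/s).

Stoichiometric O₂ = 3 × 160 = 480 mol/s; O₂ fed = 480 × 1.183 = 567.8 mol/s.
N₂ fed = 567.8 × 79/21 = 2136 mol/s.
Fuel reacted = 0.941 × 160 → ξ = 150.6 mol/s.
Outlet (n = n₀ + ν ξ):
  C₂H₄: 160 − 1(150.6) = 9.44
  O₂: 567.8 − 3(150.6) = 116.2
  N₂: 2136 (inert)
  CO₂: 0 + 2(150.6) = 301.1
  H₂O: 0 + 2(150.6) = 301.1

116 mol/s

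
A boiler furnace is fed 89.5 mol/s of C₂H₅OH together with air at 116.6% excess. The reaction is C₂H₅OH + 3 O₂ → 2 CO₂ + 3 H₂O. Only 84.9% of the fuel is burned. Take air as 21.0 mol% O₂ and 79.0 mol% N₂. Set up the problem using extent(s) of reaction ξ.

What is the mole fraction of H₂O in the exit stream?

Stoichiometric O₂ = 3 × 89.5 = 268.5 mol/s; O₂ fed = 268.5 × 2.166 = 581.6 mol/s.
N₂ fed = 581.6 × 79/21 = 2188 mol/s.
Fuel reacted = 0.849 × 89.5 → ξ = 75.99 mol/s.
Outlet (n = n₀ + ν ξ):
  C₂H₅OH: 89.5 − 1(75.99) = 13.51
  O₂: 581.6 − 3(75.99) = 353.6
  N₂: 2188 (inert)
  CO₂: 0 + 2(75.99) = 152
  H₂O: 0 + 3(75.99) = 228
Total out = 2935 mol/s; y_H₂O = 228 / 2935 = 0.07767.

0.0777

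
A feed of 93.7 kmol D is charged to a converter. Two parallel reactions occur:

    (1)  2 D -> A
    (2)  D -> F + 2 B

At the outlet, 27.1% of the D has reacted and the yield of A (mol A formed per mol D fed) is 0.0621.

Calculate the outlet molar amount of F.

Yield of A: 1ξ₁ / 93.7 = 0.0621 → ξ₁ = 5.819 kmol.
Conversion of D: 2ξ₁ + 1ξ₂ = 0.271 × 93.7 = 25.39 → ξ₂ = 13.76 kmol.
Outlet amounts (n = n₀ + Σ ν·ξ):
  D: 93.7 − 2(5.819) − 1(13.76) = 68.31
  A: 0 + 1(5.819) = 5.819
  F: 0 + 1(13.76) = 13.76
  B: 0 + 2(13.76) = 27.51

13.8 kmol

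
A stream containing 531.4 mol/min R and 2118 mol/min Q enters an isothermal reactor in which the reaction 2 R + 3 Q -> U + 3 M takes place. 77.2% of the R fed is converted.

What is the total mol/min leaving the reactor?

R reacted = 0.772 × 531.4 = 410.2 mol/min; ν_R = −2, so ξ = 410.2/2 = 205.1 mol/min.
Outlet amounts (n = n₀ + ν ξ):
  R: 531.4 − 2(205.1) = 121.2
  Q: 2118 − 3(205.1) = 1503
  U: 0 + 1(205.1) = 205.1
  M: 0 + 3(205.1) = 615.4
Total out = 121.2 + 1503 + 205.1 + 615.4 = 2444 mol/min.

2440 mol/min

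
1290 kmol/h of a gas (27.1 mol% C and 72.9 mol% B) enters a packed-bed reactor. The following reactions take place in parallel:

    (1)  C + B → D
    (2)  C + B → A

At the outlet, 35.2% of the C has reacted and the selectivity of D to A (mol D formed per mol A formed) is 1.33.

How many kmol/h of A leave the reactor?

Conversion of C: C consumed = 0.352 × 349.6 = 123.1 kmol/h = 1ξ₁ + 1ξ₂.
Selectivity: 1ξ₁ / (1ξ₂) = 1.33 → ξ₁ = 1.33 ξ₂.
Substitute: (1·1.33 + 1) ξ₂ = 123.1 → ξ₂ = 52.81 kmol/h, ξ₁ = 70.24 kmol/h.
Outlet amounts (n = n₀ + Σ ν·ξ):
  C: 349.6 − 1(70.24) − 1(52.81) = 226.5
  B: 940.4 − 1(70.24) − 1(52.81) = 817.4
  D: 0 + 1(70.24) = 70.24
  A: 0 + 1(52.81) = 52.81

52.8 kmol/h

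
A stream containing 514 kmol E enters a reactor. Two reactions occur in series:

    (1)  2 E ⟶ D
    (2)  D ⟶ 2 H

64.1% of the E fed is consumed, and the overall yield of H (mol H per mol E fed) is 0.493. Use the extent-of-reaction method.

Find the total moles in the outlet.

Conversion of E: E consumed = 2ξ₁ = 0.641 × 514 → ξ₁ = 164.7 kmol.
Yield of H: 2ξ₂ / 514 = 0.493 → ξ₂ = 126.7 kmol.
Outlet amounts (n = n₀ + Σ ν·ξ):
  E: 514 − 2(164.7) = 184.5
  D: 0 + 1(164.7) − 1(126.7) = 38.04
  H: 0 + 2(126.7) = 253.4
Total out = 184.5 + 38.04 + 253.4 = 476 kmol.

476 kmol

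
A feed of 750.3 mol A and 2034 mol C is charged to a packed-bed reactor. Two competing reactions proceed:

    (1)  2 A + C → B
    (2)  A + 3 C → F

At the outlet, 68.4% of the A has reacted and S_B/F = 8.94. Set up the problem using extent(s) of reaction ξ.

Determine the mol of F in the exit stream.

Conversion of A: A consumed = 0.684 × 750.3 = 513.2 mol = 2ξ₁ + 1ξ₂.
Selectivity: 1ξ₁ / (1ξ₂) = 8.94 → ξ₁ = 8.94 ξ₂.
Substitute: (2·8.94 + 1) ξ₂ = 513.2 → ξ₂ = 27.18 mol, ξ₁ = 243 mol.
Outlet amounts (n = n₀ + Σ ν·ξ):
  A: 750.3 − 2(243) − 1(27.18) = 237.1
  C: 2034 − 1(243) − 3(27.18) = 1709
  B: 0 + 1(243) = 243
  F: 0 + 1(27.18) = 27.18

27.2 mol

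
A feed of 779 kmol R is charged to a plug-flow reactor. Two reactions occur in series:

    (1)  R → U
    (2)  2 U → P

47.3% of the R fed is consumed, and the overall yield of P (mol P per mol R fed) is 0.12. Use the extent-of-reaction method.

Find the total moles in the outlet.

Conversion of R: R consumed = 1ξ₁ = 0.473 × 779 → ξ₁ = 368.5 kmol.
Yield of P: 1ξ₂ / 779 = 0.12 → ξ₂ = 93.48 kmol.
Outlet amounts (n = n₀ + Σ ν·ξ):
  R: 779 − 1(368.5) = 410.5
  U: 0 + 1(368.5) − 2(93.48) = 181.5
  P: 0 + 1(93.48) = 93.48
Total out = 410.5 + 181.5 + 93.48 = 685.5 kmol.

686 kmol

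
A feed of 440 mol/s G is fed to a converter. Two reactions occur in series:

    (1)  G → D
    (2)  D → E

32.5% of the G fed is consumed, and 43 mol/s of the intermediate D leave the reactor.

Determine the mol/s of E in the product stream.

Conversion of G: G consumed = 1ξ₁ = 0.325 × 440 → ξ₁ = 143 mol/s.
D balance: n_D = 0 + 1ξ₁ − 1ξ₂ = 43 → ξ₂ = (1·143 − 43)/1 = 100 mol/s.
Outlet amounts (n = n₀ + Σ ν·ξ):
  G: 440 − 1(143) = 297
  D: 0 + 1(143) − 1(100) = 43
  E: 0 + 1(100) = 100

100 mol/s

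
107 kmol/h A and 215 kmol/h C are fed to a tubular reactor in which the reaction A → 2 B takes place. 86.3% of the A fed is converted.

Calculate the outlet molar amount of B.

185 kmol/h

A reacted = 0.863 × 107 = 92.34 kmol/h; ν_A = −1, so ξ = 92.34/1 = 92.34 kmol/h.
Outlet amounts (n = n₀ + ν ξ):
  A: 107 − 1(92.34) = 14.66
  B: 0 + 2(92.34) = 184.7
  C: 215 (inert)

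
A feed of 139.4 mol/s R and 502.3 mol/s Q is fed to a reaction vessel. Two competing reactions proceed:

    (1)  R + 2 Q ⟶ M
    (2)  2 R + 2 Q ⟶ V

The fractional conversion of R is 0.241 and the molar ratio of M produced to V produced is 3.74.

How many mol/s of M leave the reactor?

21.9 mol/s

Conversion of R: R consumed = 0.241 × 139.4 = 33.6 mol/s = 1ξ₁ + 2ξ₂.
Selectivity: 1ξ₁ / (1ξ₂) = 3.74 → ξ₁ = 3.74 ξ₂.
Substitute: (1·3.74 + 2) ξ₂ = 33.6 → ξ₂ = 5.853 mol/s, ξ₁ = 21.89 mol/s.
Outlet amounts (n = n₀ + Σ ν·ξ):
  R: 139.4 − 1(21.89) − 2(5.853) = 105.8
  Q: 502.3 − 2(21.89) − 2(5.853) = 446.8
  M: 0 + 1(21.89) = 21.89
  V: 0 + 1(5.853) = 5.853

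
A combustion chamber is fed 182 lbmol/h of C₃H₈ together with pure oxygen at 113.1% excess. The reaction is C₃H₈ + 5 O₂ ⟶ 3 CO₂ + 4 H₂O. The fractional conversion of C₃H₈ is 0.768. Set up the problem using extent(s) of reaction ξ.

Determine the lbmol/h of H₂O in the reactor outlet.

559 lbmol/h

Stoichiometric O₂ = 5 × 182 = 910 lbmol/h; O₂ fed = 910 × 2.131 = 1939 lbmol/h.
Fuel reacted = 0.768 × 182 → ξ = 139.8 lbmol/h.
Outlet (n = n₀ + ν ξ):
  C₃H₈: 182 − 1(139.8) = 42.22
  O₂: 1939 − 5(139.8) = 1240
  CO₂: 0 + 3(139.8) = 419.3
  H₂O: 0 + 4(139.8) = 559.1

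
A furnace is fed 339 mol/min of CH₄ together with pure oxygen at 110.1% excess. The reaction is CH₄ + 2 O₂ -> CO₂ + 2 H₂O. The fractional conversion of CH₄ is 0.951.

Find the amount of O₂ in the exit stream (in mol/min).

Stoichiometric O₂ = 2 × 339 = 678 mol/min; O₂ fed = 678 × 2.101 = 1424 mol/min.
Fuel reacted = 0.951 × 339 → ξ = 322.4 mol/min.
Outlet (n = n₀ + ν ξ):
  CH₄: 339 − 1(322.4) = 16.61
  O₂: 1424 − 2(322.4) = 779.7
  CO₂: 0 + 1(322.4) = 322.4
  H₂O: 0 + 2(322.4) = 644.8

780 mol/min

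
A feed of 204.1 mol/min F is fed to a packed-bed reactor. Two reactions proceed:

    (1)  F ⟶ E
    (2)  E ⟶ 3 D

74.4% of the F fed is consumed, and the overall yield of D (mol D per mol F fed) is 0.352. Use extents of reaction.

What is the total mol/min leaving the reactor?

Conversion of F: F consumed = 1ξ₁ = 0.744 × 204.1 → ξ₁ = 151.9 mol/min.
Yield of D: 3ξ₂ / 204.1 = 0.352 → ξ₂ = 23.95 mol/min.
Outlet amounts (n = n₀ + Σ ν·ξ):
  F: 204.1 − 1(151.9) = 52.25
  E: 0 + 1(151.9) − 1(23.95) = 127.9
  D: 0 + 3(23.95) = 71.84
Total out = 52.25 + 127.9 + 71.84 = 252 mol/min.

252 mol/min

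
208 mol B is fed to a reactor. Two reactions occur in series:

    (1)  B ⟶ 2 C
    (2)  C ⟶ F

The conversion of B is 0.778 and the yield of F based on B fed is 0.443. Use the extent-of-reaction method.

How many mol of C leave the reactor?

232 mol

Conversion of B: B consumed = 1ξ₁ = 0.778 × 208 → ξ₁ = 161.8 mol.
Yield of F: 1ξ₂ / 208 = 0.443 → ξ₂ = 92.14 mol.
Outlet amounts (n = n₀ + Σ ν·ξ):
  B: 208 − 1(161.8) = 46.18
  C: 0 + 2(161.8) − 1(92.14) = 231.5
  F: 0 + 1(92.14) = 92.14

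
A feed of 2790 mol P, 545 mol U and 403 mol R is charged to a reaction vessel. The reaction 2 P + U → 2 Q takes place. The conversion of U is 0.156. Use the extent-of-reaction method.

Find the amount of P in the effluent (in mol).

U reacted = 0.156 × 545 = 85.02 mol; ν_U = −1, so ξ = 85.02/1 = 85.02 mol.
Outlet amounts (n = n₀ + ν ξ):
  P: 2790 − 2(85.02) = 2620
  U: 545 − 1(85.02) = 460
  Q: 0 + 2(85.02) = 170
  R: 403 (inert)

2620 mol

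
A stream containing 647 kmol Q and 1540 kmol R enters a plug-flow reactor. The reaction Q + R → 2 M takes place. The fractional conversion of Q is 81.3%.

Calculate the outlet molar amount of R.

1010 kmol

Q reacted = 0.813 × 647 = 526 kmol; ν_Q = −1, so ξ = 526/1 = 526 kmol.
Outlet amounts (n = n₀ + ν ξ):
  Q: 647 − 1(526) = 121
  R: 1540 − 1(526) = 1014
  M: 0 + 2(526) = 1052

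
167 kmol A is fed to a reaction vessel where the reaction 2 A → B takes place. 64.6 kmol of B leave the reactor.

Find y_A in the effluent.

For B: n = n₀ + 1ξ → 64.6 = 0 + 1ξ, giving ξ = 64.6 kmol.
Outlet amounts (n = n₀ + ν ξ):
  A: 167 − 2(64.6) = 37.8
  B: 0 + 1(64.6) = 64.6
Total out = 102.4 kmol; y_A = 37.8 / 102.4 = 0.3691.

0.369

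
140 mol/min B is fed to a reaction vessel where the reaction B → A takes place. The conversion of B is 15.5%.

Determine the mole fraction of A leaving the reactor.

0.155

B reacted = 0.155 × 140 = 21.7 mol/min; ν_B = −1, so ξ = 21.7/1 = 21.7 mol/min.
Outlet amounts (n = n₀ + ν ξ):
  B: 140 − 1(21.7) = 118.3
  A: 0 + 1(21.7) = 21.7
Total out = 140 mol/min; y_A = 21.7 / 140 = 0.155.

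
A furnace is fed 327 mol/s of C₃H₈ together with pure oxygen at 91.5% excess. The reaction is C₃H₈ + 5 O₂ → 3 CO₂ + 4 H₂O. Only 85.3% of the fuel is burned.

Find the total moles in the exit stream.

Stoichiometric O₂ = 5 × 327 = 1635 mol/s; O₂ fed = 1635 × 1.915 = 3131 mol/s.
Fuel reacted = 0.853 × 327 → ξ = 278.9 mol/s.
Outlet (n = n₀ + ν ξ):
  C₃H₈: 327 − 1(278.9) = 48.07
  O₂: 3131 − 5(278.9) = 1736
  CO₂: 0 + 3(278.9) = 836.8
  H₂O: 0 + 4(278.9) = 1116
Total out = 48.07 + 1736 + 836.8 + 1116 = 3737 mol/s.

3740 mol/s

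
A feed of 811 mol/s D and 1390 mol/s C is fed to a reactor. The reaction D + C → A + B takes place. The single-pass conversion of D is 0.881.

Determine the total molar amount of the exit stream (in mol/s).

2200 mol/s

D reacted = 0.881 × 811 = 714.5 mol/s; ν_D = −1, so ξ = 714.5/1 = 714.5 mol/s.
Outlet amounts (n = n₀ + ν ξ):
  D: 811 − 1(714.5) = 96.51
  C: 1390 − 1(714.5) = 675.5
  A: 0 + 1(714.5) = 714.5
  B: 0 + 1(714.5) = 714.5
Total out = 96.51 + 675.5 + 714.5 + 714.5 = 2201 mol/s.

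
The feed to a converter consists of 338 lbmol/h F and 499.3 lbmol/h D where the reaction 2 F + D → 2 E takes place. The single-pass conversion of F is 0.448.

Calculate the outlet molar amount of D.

F reacted = 0.448 × 338 = 151.4 lbmol/h; ν_F = −2, so ξ = 151.4/2 = 75.71 lbmol/h.
Outlet amounts (n = n₀ + ν ξ):
  F: 338 − 2(75.71) = 186.6
  D: 499.3 − 1(75.71) = 423.6
  E: 0 + 2(75.71) = 151.4

424 lbmol/h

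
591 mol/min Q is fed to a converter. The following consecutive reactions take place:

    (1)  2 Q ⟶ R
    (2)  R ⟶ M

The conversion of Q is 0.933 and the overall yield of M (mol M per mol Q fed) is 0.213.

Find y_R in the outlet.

Conversion of Q: Q consumed = 2ξ₁ = 0.933 × 591 → ξ₁ = 275.7 mol/min.
Yield of M: 1ξ₂ / 591 = 0.213 → ξ₂ = 125.9 mol/min.
Outlet amounts (n = n₀ + Σ ν·ξ):
  Q: 591 − 2(275.7) = 39.6
  R: 0 + 1(275.7) − 1(125.9) = 149.8
  M: 0 + 1(125.9) = 125.9
Total out = 315.3 mol/min; y_R = 149.8 / 315.3 = 0.4752.

0.475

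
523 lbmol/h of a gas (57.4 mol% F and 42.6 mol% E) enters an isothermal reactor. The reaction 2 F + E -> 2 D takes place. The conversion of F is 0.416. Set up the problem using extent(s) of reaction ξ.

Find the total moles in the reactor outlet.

461 lbmol/h

F reacted = 0.416 × 300.2 = 124.9 lbmol/h; ν_F = −2, so ξ = 124.9/2 = 62.44 lbmol/h.
Outlet amounts (n = n₀ + ν ξ):
  F: 300.2 − 2(62.44) = 175.3
  E: 222.8 − 1(62.44) = 160.4
  D: 0 + 2(62.44) = 124.9
Total out = 175.3 + 160.4 + 124.9 = 460.6 lbmol/h.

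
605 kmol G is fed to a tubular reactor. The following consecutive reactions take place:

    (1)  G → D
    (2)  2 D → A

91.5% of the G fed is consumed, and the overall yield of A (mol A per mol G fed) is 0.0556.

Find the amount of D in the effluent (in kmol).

486 kmol

Conversion of G: G consumed = 1ξ₁ = 0.915 × 605 → ξ₁ = 553.6 kmol.
Yield of A: 1ξ₂ / 605 = 0.0556 → ξ₂ = 33.64 kmol.
Outlet amounts (n = n₀ + Σ ν·ξ):
  G: 605 − 1(553.6) = 51.42
  D: 0 + 1(553.6) − 2(33.64) = 486.3
  A: 0 + 1(33.64) = 33.64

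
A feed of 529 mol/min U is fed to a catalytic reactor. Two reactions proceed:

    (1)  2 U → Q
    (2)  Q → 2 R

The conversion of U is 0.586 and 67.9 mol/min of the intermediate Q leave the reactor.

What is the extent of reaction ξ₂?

Conversion of U: U consumed = 2ξ₁ = 0.586 × 529 → ξ₁ = 155 mol/min.
Q balance: n_Q = 0 + 1ξ₁ − 1ξ₂ = 67.9 → ξ₂ = (1·155 − 67.9)/1 = 87.1 mol/min.
Outlet amounts (n = n₀ + Σ ν·ξ):
  U: 529 − 2(155) = 219
  Q: 0 + 1(155) − 1(87.1) = 67.9
  R: 0 + 2(87.1) = 174.2

ξ₂ = 87.1 mol/min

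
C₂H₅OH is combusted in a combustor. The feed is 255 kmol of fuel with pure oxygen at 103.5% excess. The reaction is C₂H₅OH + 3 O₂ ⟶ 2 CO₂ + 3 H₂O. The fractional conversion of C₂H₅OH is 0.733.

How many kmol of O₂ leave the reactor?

996 kmol

Stoichiometric O₂ = 3 × 255 = 765 kmol; O₂ fed = 765 × 2.035 = 1557 kmol.
Fuel reacted = 0.733 × 255 → ξ = 186.9 kmol.
Outlet (n = n₀ + ν ξ):
  C₂H₅OH: 255 − 1(186.9) = 68.09
  O₂: 1557 − 3(186.9) = 996
  CO₂: 0 + 2(186.9) = 373.8
  H₂O: 0 + 3(186.9) = 560.7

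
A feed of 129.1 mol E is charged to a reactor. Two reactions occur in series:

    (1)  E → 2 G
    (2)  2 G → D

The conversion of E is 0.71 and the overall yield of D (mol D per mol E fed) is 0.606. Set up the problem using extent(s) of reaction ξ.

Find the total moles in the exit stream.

143 mol

Conversion of E: E consumed = 1ξ₁ = 0.71 × 129.1 → ξ₁ = 91.66 mol.
Yield of D: 1ξ₂ / 129.1 = 0.606 → ξ₂ = 78.23 mol.
Outlet amounts (n = n₀ + Σ ν·ξ):
  E: 129.1 − 1(91.66) = 37.44
  G: 0 + 2(91.66) − 2(78.23) = 26.85
  D: 0 + 1(78.23) = 78.23
Total out = 37.44 + 26.85 + 78.23 = 142.5 mol.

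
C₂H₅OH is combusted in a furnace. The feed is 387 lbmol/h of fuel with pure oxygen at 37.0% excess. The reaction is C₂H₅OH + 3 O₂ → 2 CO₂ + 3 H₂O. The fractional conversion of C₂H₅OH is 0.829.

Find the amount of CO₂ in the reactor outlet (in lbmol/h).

642 lbmol/h

Stoichiometric O₂ = 3 × 387 = 1161 lbmol/h; O₂ fed = 1161 × 1.370 = 1591 lbmol/h.
Fuel reacted = 0.829 × 387 → ξ = 320.8 lbmol/h.
Outlet (n = n₀ + ν ξ):
  C₂H₅OH: 387 − 1(320.8) = 66.18
  O₂: 1591 − 3(320.8) = 628.1
  CO₂: 0 + 2(320.8) = 641.6
  H₂O: 0 + 3(320.8) = 962.5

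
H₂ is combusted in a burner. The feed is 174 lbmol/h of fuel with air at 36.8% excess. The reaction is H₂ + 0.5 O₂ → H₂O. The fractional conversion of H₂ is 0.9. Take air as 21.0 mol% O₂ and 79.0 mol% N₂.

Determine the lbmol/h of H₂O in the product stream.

Stoichiometric O₂ = 0.5 × 174 = 87 lbmol/h; O₂ fed = 87 × 1.368 = 119 lbmol/h.
N₂ fed = 119 × 79/21 = 447.7 lbmol/h.
Fuel reacted = 0.9 × 174 → ξ = 156.6 lbmol/h.
Outlet (n = n₀ + ν ξ):
  H₂: 174 − 1(156.6) = 17.4
  O₂: 119 − 0.5(156.6) = 40.72
  N₂: 447.7 (inert)
  H₂O: 0 + 1(156.6) = 156.6

157 lbmol/h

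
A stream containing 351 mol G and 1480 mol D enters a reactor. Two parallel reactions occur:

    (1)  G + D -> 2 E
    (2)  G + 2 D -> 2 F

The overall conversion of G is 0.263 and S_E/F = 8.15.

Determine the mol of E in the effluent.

164 mol

Conversion of G: G consumed = 0.263 × 351 = 92.31 mol = 1ξ₁ + 1ξ₂.
Selectivity: 2ξ₁ / (2ξ₂) = 8.15 → ξ₁ = 8.15 ξ₂.
Substitute: (1·8.15 + 1) ξ₂ = 92.31 → ξ₂ = 10.09 mol, ξ₁ = 82.22 mol.
Outlet amounts (n = n₀ + Σ ν·ξ):
  G: 351 − 1(82.22) − 1(10.09) = 258.7
  D: 1480 − 1(82.22) − 2(10.09) = 1378
  E: 0 + 2(82.22) = 164.4
  F: 0 + 2(10.09) = 20.18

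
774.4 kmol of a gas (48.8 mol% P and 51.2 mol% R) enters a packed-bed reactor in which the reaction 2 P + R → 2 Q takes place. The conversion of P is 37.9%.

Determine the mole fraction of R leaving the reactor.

0.462

P reacted = 0.379 × 377.9 = 143.2 kmol; ν_P = −2, so ξ = 143.2/2 = 71.61 kmol.
Outlet amounts (n = n₀ + ν ξ):
  P: 377.9 − 2(71.61) = 234.7
  R: 396.5 − 1(71.61) = 324.9
  Q: 0 + 2(71.61) = 143.2
Total out = 702.8 kmol; y_R = 324.9 / 702.8 = 0.4623.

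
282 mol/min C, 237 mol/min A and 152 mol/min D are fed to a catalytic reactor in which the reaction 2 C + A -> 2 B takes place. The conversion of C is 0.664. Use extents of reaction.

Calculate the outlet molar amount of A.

C reacted = 0.664 × 282 = 187.2 mol/min; ν_C = −2, so ξ = 187.2/2 = 93.62 mol/min.
Outlet amounts (n = n₀ + ν ξ):
  C: 282 − 2(93.62) = 94.75
  A: 237 − 1(93.62) = 143.4
  B: 0 + 2(93.62) = 187.2
  D: 152 (inert)

143 mol/min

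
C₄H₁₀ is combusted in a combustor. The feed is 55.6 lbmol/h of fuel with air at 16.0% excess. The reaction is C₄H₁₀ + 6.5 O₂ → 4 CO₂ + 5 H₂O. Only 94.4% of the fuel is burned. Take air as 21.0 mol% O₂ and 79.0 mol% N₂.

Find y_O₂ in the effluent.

0.0366

Stoichiometric O₂ = 6.5 × 55.6 = 361.4 lbmol/h; O₂ fed = 361.4 × 1.160 = 419.2 lbmol/h.
N₂ fed = 419.2 × 79/21 = 1577 lbmol/h.
Fuel reacted = 0.944 × 55.6 → ξ = 52.49 lbmol/h.
Outlet (n = n₀ + ν ξ):
  C₄H₁₀: 55.6 − 1(52.49) = 3.114
  O₂: 419.2 − 6.5(52.49) = 78.06
  N₂: 1577 (inert)
  CO₂: 0 + 4(52.49) = 209.9
  H₂O: 0 + 5(52.49) = 262.4
Total out = 2131 lbmol/h; y_O₂ = 78.06 / 2131 = 0.03664.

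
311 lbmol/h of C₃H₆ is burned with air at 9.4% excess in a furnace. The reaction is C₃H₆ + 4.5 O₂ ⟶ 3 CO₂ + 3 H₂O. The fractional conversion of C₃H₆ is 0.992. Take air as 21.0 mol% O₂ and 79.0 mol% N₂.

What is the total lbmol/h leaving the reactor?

7760 lbmol/h

Stoichiometric O₂ = 4.5 × 311 = 1400 lbmol/h; O₂ fed = 1400 × 1.094 = 1531 lbmol/h.
N₂ fed = 1531 × 79/21 = 5760 lbmol/h.
Fuel reacted = 0.992 × 311 → ξ = 308.5 lbmol/h.
Outlet (n = n₀ + ν ξ):
  C₃H₆: 311 − 1(308.5) = 2.488
  O₂: 1531 − 4.5(308.5) = 142.7
  N₂: 5760 (inert)
  CO₂: 0 + 3(308.5) = 925.5
  H₂O: 0 + 3(308.5) = 925.5
Total out = 2.488 + 142.7 + 5760 + 925.5 + 925.5 = 7756 lbmol/h.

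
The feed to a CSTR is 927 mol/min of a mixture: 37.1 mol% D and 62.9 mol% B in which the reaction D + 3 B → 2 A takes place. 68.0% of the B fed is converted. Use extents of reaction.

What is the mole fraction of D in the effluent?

B reacted = 0.68 × 583.1 = 396.5 mol/min; ν_B = −3, so ξ = 396.5/3 = 132.2 mol/min.
Outlet amounts (n = n₀ + ν ξ):
  D: 343.9 − 1(132.2) = 211.8
  B: 583.1 − 3(132.2) = 186.6
  A: 0 + 2(132.2) = 264.3
Total out = 662.7 mol/min; y_D = 211.8 / 662.7 = 0.3195.

0.32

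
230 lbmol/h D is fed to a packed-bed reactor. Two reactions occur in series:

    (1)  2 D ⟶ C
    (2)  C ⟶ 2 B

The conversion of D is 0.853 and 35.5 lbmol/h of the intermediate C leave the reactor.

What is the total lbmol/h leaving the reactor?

Conversion of D: D consumed = 2ξ₁ = 0.853 × 230 → ξ₁ = 98.09 lbmol/h.
C balance: n_C = 0 + 1ξ₁ − 1ξ₂ = 35.5 → ξ₂ = (1·98.09 − 35.5)/1 = 62.59 lbmol/h.
Outlet amounts (n = n₀ + Σ ν·ξ):
  D: 230 − 2(98.09) = 33.81
  C: 0 + 1(98.09) − 1(62.59) = 35.5
  B: 0 + 2(62.59) = 125.2
Total out = 33.81 + 35.5 + 125.2 = 194.5 lbmol/h.

194 lbmol/h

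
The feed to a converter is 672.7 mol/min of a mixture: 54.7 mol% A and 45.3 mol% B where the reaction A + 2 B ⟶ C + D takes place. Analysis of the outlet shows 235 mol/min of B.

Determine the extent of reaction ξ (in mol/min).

For B: n = n₀ − 2ξ → 235 = 304.7 − 2ξ, giving ξ = 34.87 mol/min.
Outlet amounts (n = n₀ + ν ξ):
  A: 368 − 1(34.87) = 333.1
  B: 304.7 − 2(34.87) = 235
  C: 0 + 1(34.87) = 34.87
  D: 0 + 1(34.87) = 34.87

ξ = 34.9 mol/min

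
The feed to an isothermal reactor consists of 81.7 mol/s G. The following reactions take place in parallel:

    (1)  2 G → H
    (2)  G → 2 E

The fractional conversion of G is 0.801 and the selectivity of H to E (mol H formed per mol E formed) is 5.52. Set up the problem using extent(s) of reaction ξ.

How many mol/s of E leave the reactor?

5.67 mol/s

Conversion of G: G consumed = 0.801 × 81.7 = 65.44 mol/s = 2ξ₁ + 1ξ₂.
Selectivity: 1ξ₁ / (2ξ₂) = 5.52 → ξ₁ = 11.04 ξ₂.
Substitute: (2·11.04 + 1) ξ₂ = 65.44 → ξ₂ = 2.835 mol/s, ξ₁ = 31.3 mol/s.
Outlet amounts (n = n₀ + Σ ν·ξ):
  G: 81.7 − 2(31.3) − 1(2.835) = 16.26
  H: 0 + 1(31.3) = 31.3
  E: 0 + 2(2.835) = 5.671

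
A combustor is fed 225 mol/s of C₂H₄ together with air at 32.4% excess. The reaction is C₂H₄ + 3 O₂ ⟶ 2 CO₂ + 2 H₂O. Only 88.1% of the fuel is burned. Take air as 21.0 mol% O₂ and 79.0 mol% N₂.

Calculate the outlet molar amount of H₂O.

Stoichiometric O₂ = 3 × 225 = 675 mol/s; O₂ fed = 675 × 1.324 = 893.7 mol/s.
N₂ fed = 893.7 × 79/21 = 3362 mol/s.
Fuel reacted = 0.881 × 225 → ξ = 198.2 mol/s.
Outlet (n = n₀ + ν ξ):
  C₂H₄: 225 − 1(198.2) = 26.78
  O₂: 893.7 − 3(198.2) = 299
  N₂: 3362 (inert)
  CO₂: 0 + 2(198.2) = 396.4
  H₂O: 0 + 2(198.2) = 396.4

396 mol/s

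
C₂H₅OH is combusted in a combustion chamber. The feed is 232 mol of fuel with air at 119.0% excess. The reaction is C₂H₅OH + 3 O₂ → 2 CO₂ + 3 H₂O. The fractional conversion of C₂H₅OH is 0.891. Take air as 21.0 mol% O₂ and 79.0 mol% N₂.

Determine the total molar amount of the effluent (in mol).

7700 mol

Stoichiometric O₂ = 3 × 232 = 696 mol; O₂ fed = 696 × 2.190 = 1524 mol.
N₂ fed = 1524 × 79/21 = 5734 mol.
Fuel reacted = 0.891 × 232 → ξ = 206.7 mol.
Outlet (n = n₀ + ν ξ):
  C₂H₅OH: 232 − 1(206.7) = 25.29
  O₂: 1524 − 3(206.7) = 904.1
  N₂: 5734 (inert)
  CO₂: 0 + 2(206.7) = 413.4
  H₂O: 0 + 3(206.7) = 620.1
Total out = 25.29 + 904.1 + 5734 + 413.4 + 620.1 = 7697 mol.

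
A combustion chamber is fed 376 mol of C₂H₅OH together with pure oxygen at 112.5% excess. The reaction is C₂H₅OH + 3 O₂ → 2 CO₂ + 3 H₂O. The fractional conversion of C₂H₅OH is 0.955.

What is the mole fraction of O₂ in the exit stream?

Stoichiometric O₂ = 3 × 376 = 1128 mol; O₂ fed = 1128 × 2.125 = 2397 mol.
Fuel reacted = 0.955 × 376 → ξ = 359.1 mol.
Outlet (n = n₀ + ν ξ):
  C₂H₅OH: 376 − 1(359.1) = 16.92
  O₂: 2397 − 3(359.1) = 1320
  CO₂: 0 + 2(359.1) = 718.2
  H₂O: 0 + 3(359.1) = 1077
Total out = 3132 mol; y_O₂ = 1320 / 3132 = 0.4214.

0.421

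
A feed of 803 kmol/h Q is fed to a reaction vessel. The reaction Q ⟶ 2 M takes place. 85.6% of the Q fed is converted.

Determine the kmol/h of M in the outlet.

1370 kmol/h

Q reacted = 0.856 × 803 = 687.4 kmol/h; ν_Q = −1, so ξ = 687.4/1 = 687.4 kmol/h.
Outlet amounts (n = n₀ + ν ξ):
  Q: 803 − 1(687.4) = 115.6
  M: 0 + 2(687.4) = 1375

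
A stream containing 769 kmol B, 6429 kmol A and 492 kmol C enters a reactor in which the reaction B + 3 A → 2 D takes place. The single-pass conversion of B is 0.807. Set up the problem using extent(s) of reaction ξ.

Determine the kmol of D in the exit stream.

B reacted = 0.807 × 769 = 620.6 kmol; ν_B = −1, so ξ = 620.6/1 = 620.6 kmol.
Outlet amounts (n = n₀ + ν ξ):
  B: 769 − 1(620.6) = 148.4
  A: 6429 − 3(620.6) = 4567
  D: 0 + 2(620.6) = 1241
  C: 492 (inert)

1240 kmol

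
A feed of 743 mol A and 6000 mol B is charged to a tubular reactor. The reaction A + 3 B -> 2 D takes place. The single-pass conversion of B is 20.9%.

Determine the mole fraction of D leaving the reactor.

B reacted = 0.209 × 6000 = 1254 mol; ν_B = −3, so ξ = 1254/3 = 418 mol.
Outlet amounts (n = n₀ + ν ξ):
  A: 743 − 1(418) = 325
  B: 6000 − 3(418) = 4746
  D: 0 + 2(418) = 836
Total out = 5907 mol; y_D = 836 / 5907 = 0.1415.

0.142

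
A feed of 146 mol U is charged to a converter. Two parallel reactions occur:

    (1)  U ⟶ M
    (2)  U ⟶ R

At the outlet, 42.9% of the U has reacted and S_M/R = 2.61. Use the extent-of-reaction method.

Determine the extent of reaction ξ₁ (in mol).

Conversion of U: U consumed = 0.429 × 146 = 62.63 mol = 1ξ₁ + 1ξ₂.
Selectivity: 1ξ₁ / (1ξ₂) = 2.61 → ξ₁ = 2.61 ξ₂.
Substitute: (1·2.61 + 1) ξ₂ = 62.63 → ξ₂ = 17.35 mol, ξ₁ = 45.28 mol.
Outlet amounts (n = n₀ + Σ ν·ξ):
  U: 146 − 1(45.28) − 1(17.35) = 83.37
  M: 0 + 1(45.28) = 45.28
  R: 0 + 1(17.35) = 17.35

ξ₁ = 45.3 mol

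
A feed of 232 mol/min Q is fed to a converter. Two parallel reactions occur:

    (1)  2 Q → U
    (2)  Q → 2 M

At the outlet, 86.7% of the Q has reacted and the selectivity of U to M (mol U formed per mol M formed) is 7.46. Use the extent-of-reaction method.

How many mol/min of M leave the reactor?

Conversion of Q: Q consumed = 0.867 × 232 = 201.1 mol/min = 2ξ₁ + 1ξ₂.
Selectivity: 1ξ₁ / (2ξ₂) = 7.46 → ξ₁ = 14.92 ξ₂.
Substitute: (2·14.92 + 1) ξ₂ = 201.1 → ξ₂ = 6.522 mol/min, ξ₁ = 97.31 mol/min.
Outlet amounts (n = n₀ + Σ ν·ξ):
  Q: 232 − 2(97.31) − 1(6.522) = 30.86
  U: 0 + 1(97.31) = 97.31
  M: 0 + 2(6.522) = 13.04

13 mol/min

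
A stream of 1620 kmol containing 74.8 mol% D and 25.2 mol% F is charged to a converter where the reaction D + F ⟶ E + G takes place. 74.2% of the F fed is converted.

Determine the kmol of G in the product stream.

303 kmol

F reacted = 0.742 × 408.2 = 302.9 kmol; ν_F = −1, so ξ = 302.9/1 = 302.9 kmol.
Outlet amounts (n = n₀ + ν ξ):
  D: 1212 − 1(302.9) = 908.8
  F: 408.2 − 1(302.9) = 105.3
  E: 0 + 1(302.9) = 302.9
  G: 0 + 1(302.9) = 302.9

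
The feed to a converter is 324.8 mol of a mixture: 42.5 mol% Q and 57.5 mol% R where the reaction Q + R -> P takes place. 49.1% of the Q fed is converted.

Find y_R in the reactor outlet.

Q reacted = 0.491 × 138 = 67.78 mol; ν_Q = −1, so ξ = 67.78/1 = 67.78 mol.
Outlet amounts (n = n₀ + ν ξ):
  Q: 138 − 1(67.78) = 70.26
  R: 186.8 − 1(67.78) = 119
  P: 0 + 1(67.78) = 67.78
Total out = 257 mol; y_R = 119 / 257 = 0.4629.

0.463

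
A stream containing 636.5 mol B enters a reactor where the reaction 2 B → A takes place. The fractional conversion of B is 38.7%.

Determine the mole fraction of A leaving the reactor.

0.24

B reacted = 0.387 × 636.5 = 246.3 mol; ν_B = −2, so ξ = 246.3/2 = 123.2 mol.
Outlet amounts (n = n₀ + ν ξ):
  B: 636.5 − 2(123.2) = 390.2
  A: 0 + 1(123.2) = 123.2
Total out = 513.3 mol; y_A = 123.2 / 513.3 = 0.2399.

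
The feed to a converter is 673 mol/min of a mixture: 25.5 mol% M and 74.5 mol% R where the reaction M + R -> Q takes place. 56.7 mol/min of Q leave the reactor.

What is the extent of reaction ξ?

ξ = 56.7 mol/min

For Q: n = n₀ + 1ξ → 56.7 = 0 + 1ξ, giving ξ = 56.7 mol/min.
Outlet amounts (n = n₀ + ν ξ):
  M: 171.6 − 1(56.7) = 114.9
  R: 501.4 − 1(56.7) = 444.7
  Q: 0 + 1(56.7) = 56.7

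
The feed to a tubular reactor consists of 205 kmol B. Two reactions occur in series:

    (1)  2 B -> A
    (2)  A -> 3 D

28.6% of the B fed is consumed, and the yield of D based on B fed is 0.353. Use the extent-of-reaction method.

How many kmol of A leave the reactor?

5.19 kmol

Conversion of B: B consumed = 2ξ₁ = 0.286 × 205 → ξ₁ = 29.31 kmol.
Yield of D: 3ξ₂ / 205 = 0.353 → ξ₂ = 24.12 kmol.
Outlet amounts (n = n₀ + Σ ν·ξ):
  B: 205 − 2(29.31) = 146.4
  A: 0 + 1(29.31) − 1(24.12) = 5.193
  D: 0 + 3(24.12) = 72.36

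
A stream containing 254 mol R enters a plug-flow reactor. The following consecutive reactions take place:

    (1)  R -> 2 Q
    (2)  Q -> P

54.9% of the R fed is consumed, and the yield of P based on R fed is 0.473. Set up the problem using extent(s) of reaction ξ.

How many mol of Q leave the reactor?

159 mol

Conversion of R: R consumed = 1ξ₁ = 0.549 × 254 → ξ₁ = 139.4 mol.
Yield of P: 1ξ₂ / 254 = 0.473 → ξ₂ = 120.1 mol.
Outlet amounts (n = n₀ + Σ ν·ξ):
  R: 254 − 1(139.4) = 114.6
  Q: 0 + 2(139.4) − 1(120.1) = 158.8
  P: 0 + 1(120.1) = 120.1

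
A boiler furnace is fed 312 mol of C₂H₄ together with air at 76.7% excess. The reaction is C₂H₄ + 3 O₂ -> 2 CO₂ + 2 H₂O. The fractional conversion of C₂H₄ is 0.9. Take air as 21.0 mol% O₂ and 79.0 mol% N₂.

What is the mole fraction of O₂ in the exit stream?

0.0991

Stoichiometric O₂ = 3 × 312 = 936 mol; O₂ fed = 936 × 1.767 = 1654 mol.
N₂ fed = 1654 × 79/21 = 6222 mol.
Fuel reacted = 0.9 × 312 → ξ = 280.8 mol.
Outlet (n = n₀ + ν ξ):
  C₂H₄: 312 − 1(280.8) = 31.2
  O₂: 1654 − 3(280.8) = 811.5
  N₂: 6222 (inert)
  CO₂: 0 + 2(280.8) = 561.6
  H₂O: 0 + 2(280.8) = 561.6
Total out = 8188 mol; y_O₂ = 811.5 / 8188 = 0.09911.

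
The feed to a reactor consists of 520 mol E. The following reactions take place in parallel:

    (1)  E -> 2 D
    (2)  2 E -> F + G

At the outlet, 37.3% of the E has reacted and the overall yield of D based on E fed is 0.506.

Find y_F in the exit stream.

0.0479

Yield of D: 2ξ₁ / 520 = 0.506 → ξ₁ = 131.6 mol.
Conversion of E: 1ξ₁ + 2ξ₂ = 0.373 × 520 = 194 → ξ₂ = 31.2 mol.
Outlet amounts (n = n₀ + Σ ν·ξ):
  E: 520 − 1(131.6) − 2(31.2) = 326
  D: 0 + 2(131.6) = 263.1
  F: 0 + 1(31.2) = 31.2
  G: 0 + 1(31.2) = 31.2
Total out = 651.6 mol; y_F = 31.2 / 651.6 = 0.04789.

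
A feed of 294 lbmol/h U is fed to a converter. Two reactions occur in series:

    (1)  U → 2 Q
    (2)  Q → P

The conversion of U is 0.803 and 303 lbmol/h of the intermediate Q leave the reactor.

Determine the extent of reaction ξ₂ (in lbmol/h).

ξ₂ = 169 lbmol/h

Conversion of U: U consumed = 1ξ₁ = 0.803 × 294 → ξ₁ = 236.1 lbmol/h.
Q balance: n_Q = 0 + 2ξ₁ − 1ξ₂ = 303 → ξ₂ = (2·236.1 − 303)/1 = 169.2 lbmol/h.
Outlet amounts (n = n₀ + Σ ν·ξ):
  U: 294 − 1(236.1) = 57.92
  Q: 0 + 2(236.1) − 1(169.2) = 303
  P: 0 + 1(169.2) = 169.2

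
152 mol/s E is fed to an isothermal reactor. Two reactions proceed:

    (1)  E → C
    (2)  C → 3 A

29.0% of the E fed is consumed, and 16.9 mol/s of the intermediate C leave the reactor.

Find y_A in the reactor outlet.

Conversion of E: E consumed = 1ξ₁ = 0.29 × 152 → ξ₁ = 44.08 mol/s.
C balance: n_C = 0 + 1ξ₁ − 1ξ₂ = 16.9 → ξ₂ = (1·44.08 − 16.9)/1 = 27.18 mol/s.
Outlet amounts (n = n₀ + Σ ν·ξ):
  E: 152 − 1(44.08) = 107.9
  C: 0 + 1(44.08) − 1(27.18) = 16.9
  A: 0 + 3(27.18) = 81.54
Total out = 206.4 mol/s; y_A = 81.54 / 206.4 = 0.3951.

0.395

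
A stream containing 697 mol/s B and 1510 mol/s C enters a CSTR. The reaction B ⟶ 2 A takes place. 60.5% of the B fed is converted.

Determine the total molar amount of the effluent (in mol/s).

B reacted = 0.605 × 697 = 421.7 mol/s; ν_B = −1, so ξ = 421.7/1 = 421.7 mol/s.
Outlet amounts (n = n₀ + ν ξ):
  B: 697 − 1(421.7) = 275.3
  A: 0 + 2(421.7) = 843.4
  C: 1510 (inert)
Total out = 275.3 + 843.4 + 1510 = 2629 mol/s.

2630 mol/s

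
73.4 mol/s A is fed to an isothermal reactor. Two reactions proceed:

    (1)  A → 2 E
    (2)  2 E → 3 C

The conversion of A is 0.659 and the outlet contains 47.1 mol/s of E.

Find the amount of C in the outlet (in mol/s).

74.5 mol/s

Conversion of A: A consumed = 1ξ₁ = 0.659 × 73.4 → ξ₁ = 48.37 mol/s.
E balance: n_E = 0 + 2ξ₁ − 2ξ₂ = 47.1 → ξ₂ = (2·48.37 − 47.1)/2 = 24.82 mol/s.
Outlet amounts (n = n₀ + Σ ν·ξ):
  A: 73.4 − 1(48.37) = 25.03
  E: 0 + 2(48.37) − 2(24.82) = 47.1
  C: 0 + 3(24.82) = 74.46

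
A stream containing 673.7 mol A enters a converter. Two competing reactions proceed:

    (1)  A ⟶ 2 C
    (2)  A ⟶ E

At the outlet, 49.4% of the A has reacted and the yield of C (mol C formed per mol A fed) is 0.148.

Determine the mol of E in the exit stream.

Yield of C: 2ξ₁ / 673.7 = 0.148 → ξ₁ = 49.85 mol.
Conversion of A: 1ξ₁ + 1ξ₂ = 0.494 × 673.7 = 332.8 → ξ₂ = 283 mol.
Outlet amounts (n = n₀ + Σ ν·ξ):
  A: 673.7 − 1(49.85) − 1(283) = 340.9
  C: 0 + 2(49.85) = 99.71
  E: 0 + 1(283) = 283

283 mol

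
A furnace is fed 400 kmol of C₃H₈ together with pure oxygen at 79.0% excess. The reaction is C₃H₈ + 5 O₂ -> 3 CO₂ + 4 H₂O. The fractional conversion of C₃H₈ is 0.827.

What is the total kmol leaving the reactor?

Stoichiometric O₂ = 5 × 400 = 2000 kmol; O₂ fed = 2000 × 1.790 = 3580 kmol.
Fuel reacted = 0.827 × 400 → ξ = 330.8 kmol.
Outlet (n = n₀ + ν ξ):
  C₃H₈: 400 − 1(330.8) = 69.2
  O₂: 3580 − 5(330.8) = 1926
  CO₂: 0 + 3(330.8) = 992.4
  H₂O: 0 + 4(330.8) = 1323
Total out = 69.2 + 1926 + 992.4 + 1323 = 4311 kmol.

4310 kmol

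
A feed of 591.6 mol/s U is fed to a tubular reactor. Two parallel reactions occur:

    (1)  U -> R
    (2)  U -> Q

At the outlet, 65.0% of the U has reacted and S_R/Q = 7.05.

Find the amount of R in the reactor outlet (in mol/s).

Conversion of U: U consumed = 0.65 × 591.6 = 384.5 mol/s = 1ξ₁ + 1ξ₂.
Selectivity: 1ξ₁ / (1ξ₂) = 7.05 → ξ₁ = 7.05 ξ₂.
Substitute: (1·7.05 + 1) ξ₂ = 384.5 → ξ₂ = 47.77 mol/s, ξ₁ = 336.8 mol/s.
Outlet amounts (n = n₀ + Σ ν·ξ):
  U: 591.6 − 1(336.8) − 1(47.77) = 207.1
  R: 0 + 1(336.8) = 336.8
  Q: 0 + 1(47.77) = 47.77

337 mol/s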